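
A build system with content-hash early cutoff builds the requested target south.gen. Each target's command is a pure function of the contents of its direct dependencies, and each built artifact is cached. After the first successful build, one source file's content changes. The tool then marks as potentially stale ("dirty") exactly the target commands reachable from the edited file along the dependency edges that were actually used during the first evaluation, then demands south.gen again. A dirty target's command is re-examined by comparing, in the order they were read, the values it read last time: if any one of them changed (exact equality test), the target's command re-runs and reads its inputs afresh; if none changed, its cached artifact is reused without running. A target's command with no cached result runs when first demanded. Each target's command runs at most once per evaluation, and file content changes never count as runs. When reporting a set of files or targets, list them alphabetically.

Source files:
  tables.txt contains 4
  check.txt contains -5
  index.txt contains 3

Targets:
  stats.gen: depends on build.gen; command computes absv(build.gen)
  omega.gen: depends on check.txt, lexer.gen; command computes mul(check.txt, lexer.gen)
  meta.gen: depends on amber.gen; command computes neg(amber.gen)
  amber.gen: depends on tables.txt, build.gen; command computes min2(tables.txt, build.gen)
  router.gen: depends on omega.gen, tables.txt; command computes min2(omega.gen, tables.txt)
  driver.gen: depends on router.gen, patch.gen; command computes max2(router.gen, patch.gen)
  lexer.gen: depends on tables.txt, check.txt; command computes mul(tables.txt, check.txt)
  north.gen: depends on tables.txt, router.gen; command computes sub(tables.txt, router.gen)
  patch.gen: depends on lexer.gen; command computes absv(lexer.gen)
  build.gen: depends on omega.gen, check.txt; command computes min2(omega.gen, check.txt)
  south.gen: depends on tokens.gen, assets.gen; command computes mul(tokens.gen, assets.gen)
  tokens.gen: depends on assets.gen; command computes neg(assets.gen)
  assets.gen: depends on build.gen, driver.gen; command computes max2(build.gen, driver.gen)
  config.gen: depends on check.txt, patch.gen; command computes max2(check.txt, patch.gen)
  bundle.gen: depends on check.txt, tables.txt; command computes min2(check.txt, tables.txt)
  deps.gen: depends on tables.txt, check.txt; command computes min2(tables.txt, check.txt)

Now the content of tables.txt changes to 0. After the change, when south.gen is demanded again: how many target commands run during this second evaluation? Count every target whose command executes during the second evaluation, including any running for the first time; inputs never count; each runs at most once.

First evaluation (everything demanded from the output):
  lexer.gen = mul(4, -5) = -20
  omega.gen = mul(-5, -20) = 100
  build.gen = min2(100, -5) = -5
  patch.gen = absv(-20) = 20
  router.gen = min2(100, 4) = 4
  driver.gen = max2(4, 20) = 20
  assets.gen = max2(-5, 20) = 20
  tokens.gen = neg(20) = -20
  south.gen = mul(-20, 20) = -400

Propagation after the edit:
  lexer.gen: runs — tables.txt 4->0; result 0.
  omega.gen: runs — lexer.gen -20->0; result 0.
  build.gen: runs — omega.gen 100->0; result -5 (same value as before).
  patch.gen: runs — lexer.gen -20->0; result 0.
  router.gen: runs — omega.gen 100->0; tables.txt 4->0; result 0.
  driver.gen: runs — router.gen 4->0; patch.gen 20->0; result 0.
  assets.gen: runs — driver.gen 20->0; result 0.
  tokens.gen: runs — assets.gen 20->0; result 0.
  south.gen: runs — tokens.gen -20->0; assets.gen 20->0; result 0.

Target commands that run: assets.gen, build.gen, driver.gen, lexer.gen, omega.gen, patch.gen, router.gen, south.gen, tokens.gen — 9 in total.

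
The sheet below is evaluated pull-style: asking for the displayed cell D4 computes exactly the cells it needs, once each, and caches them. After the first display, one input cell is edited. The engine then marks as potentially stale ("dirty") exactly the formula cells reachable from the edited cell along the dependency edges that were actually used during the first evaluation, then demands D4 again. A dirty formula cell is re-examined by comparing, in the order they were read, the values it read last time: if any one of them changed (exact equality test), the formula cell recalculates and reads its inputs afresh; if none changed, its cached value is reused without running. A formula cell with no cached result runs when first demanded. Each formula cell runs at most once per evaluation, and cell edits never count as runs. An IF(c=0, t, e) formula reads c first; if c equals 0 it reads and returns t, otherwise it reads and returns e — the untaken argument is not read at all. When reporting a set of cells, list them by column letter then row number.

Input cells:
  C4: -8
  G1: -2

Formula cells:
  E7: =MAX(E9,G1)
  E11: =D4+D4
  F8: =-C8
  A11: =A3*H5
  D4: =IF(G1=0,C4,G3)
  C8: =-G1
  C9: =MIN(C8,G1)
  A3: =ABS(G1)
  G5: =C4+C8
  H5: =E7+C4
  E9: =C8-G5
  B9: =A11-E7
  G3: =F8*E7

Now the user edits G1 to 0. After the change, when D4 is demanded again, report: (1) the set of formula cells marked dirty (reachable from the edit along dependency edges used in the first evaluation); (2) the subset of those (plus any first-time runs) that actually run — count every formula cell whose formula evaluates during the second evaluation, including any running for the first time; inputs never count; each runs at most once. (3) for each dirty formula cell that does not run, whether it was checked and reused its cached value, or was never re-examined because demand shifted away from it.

First demand of the output computes:
  C8 = -(-2) = 2
  F8 = -(2) = -2
  G5 = -8 + 2 = -6
  E9 = 2 - -6 = 8
  E7 = MAX(8, -2) = 8
  G3 = -2 * 8 = -16
  D4 = IF(G1=0: G1=-2 -> else branch G3) = -16

After the edit, cleaning proceeds:
  C8: stays stale; no demand reaches it after the flip.
  F8: stays stale; no demand reaches it after the flip.
  G5: stays stale; no demand reaches it after the flip.
  E9: stays stale; no demand reaches it after the flip.
  E7: stays stale; no demand reaches it after the flip.
  G3: stays stale; no demand reaches it after the flip.
  D4: a read changed (G1 -2->0) — executes, giving -8.

Note the branch switch — demand abandons C8, E7, E9, F8, G3, G5, which are never re-examined.

The edit dirties: C8, D4, E7, E9, F8, G3, G5.
1 formula cells run: D4.
Unvisited dirty nodes (no longer demanded): C8, E7, E9, F8, G3, G5.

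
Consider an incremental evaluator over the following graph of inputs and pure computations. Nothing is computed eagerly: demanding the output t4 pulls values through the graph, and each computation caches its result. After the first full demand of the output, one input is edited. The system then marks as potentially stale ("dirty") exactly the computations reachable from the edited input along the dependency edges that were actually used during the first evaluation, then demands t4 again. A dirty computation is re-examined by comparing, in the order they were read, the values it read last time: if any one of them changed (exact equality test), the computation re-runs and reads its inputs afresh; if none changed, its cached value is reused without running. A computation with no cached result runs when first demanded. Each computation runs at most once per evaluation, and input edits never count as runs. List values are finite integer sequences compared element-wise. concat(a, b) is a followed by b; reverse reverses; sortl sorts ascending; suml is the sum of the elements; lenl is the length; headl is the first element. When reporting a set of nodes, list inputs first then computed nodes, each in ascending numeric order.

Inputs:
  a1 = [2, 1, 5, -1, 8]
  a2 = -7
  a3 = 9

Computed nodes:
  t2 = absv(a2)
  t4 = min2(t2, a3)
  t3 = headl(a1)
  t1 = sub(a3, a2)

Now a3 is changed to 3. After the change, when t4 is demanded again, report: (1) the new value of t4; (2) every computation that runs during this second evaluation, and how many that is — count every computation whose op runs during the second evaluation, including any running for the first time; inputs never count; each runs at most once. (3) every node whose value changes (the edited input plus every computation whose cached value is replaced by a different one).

t4 now evaluates to 3.
Run set: t4 (1 run).
Changed values: a3, t4.

Initial pass — values computed on the first demand:
  t2 = absv(-7) = 7
  t4 = min2(7, 9) = 7

Second demand — change propagation:
  t4: re-runs because a3 9->3; new result 3.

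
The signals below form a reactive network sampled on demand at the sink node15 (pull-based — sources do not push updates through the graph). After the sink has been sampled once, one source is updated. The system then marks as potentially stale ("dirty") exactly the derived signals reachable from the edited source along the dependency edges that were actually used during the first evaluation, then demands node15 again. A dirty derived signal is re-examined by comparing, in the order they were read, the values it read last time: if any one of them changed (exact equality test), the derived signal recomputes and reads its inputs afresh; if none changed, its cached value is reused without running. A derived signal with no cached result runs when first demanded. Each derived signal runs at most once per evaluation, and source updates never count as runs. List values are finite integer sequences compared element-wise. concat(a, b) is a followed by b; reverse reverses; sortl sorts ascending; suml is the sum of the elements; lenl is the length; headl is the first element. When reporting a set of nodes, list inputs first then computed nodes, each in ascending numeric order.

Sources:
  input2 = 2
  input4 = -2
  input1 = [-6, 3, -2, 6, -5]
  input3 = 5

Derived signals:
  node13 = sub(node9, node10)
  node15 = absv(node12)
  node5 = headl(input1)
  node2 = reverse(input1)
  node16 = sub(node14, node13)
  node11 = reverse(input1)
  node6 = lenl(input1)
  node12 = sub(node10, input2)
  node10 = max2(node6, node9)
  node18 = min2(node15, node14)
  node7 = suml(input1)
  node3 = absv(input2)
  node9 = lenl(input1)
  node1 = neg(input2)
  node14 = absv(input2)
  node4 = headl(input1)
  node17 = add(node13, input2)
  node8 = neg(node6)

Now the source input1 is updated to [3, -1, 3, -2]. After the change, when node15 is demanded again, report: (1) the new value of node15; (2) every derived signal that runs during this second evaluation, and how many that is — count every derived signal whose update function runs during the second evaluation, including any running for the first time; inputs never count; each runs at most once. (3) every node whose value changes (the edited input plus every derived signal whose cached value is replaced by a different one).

node15 now evaluates to 2.
Run set: node6, node9, node10, node12, node15 (5 run).
Changed values: input1, node6, node9, node10, node12, node15.

Initial pass — values computed on the first demand:
  node6 = lenl([-6, 3, -2, 6, -5]) = 5
  node9 = lenl([-6, 3, -2, 6, -5]) = 5
  node10 = max2(5, 5) = 5
  node12 = sub(5, 2) = 3
  node15 = absv(3) = 3

Second demand — change propagation:
  node6: re-runs because input1 [-6, 3, -2, 6, -5]->[3, -1, 3, -2]; new result 4.
  node9: re-runs because input1 [-6, 3, -2, 6, -5]->[3, -1, 3, -2]; new result 4.
  node10: re-runs because node6 5->4; node9 5->4; new result 4.
  node12: re-runs because node10 5->4; new result 2.
  node15: re-runs because node12 3->2; new result 2.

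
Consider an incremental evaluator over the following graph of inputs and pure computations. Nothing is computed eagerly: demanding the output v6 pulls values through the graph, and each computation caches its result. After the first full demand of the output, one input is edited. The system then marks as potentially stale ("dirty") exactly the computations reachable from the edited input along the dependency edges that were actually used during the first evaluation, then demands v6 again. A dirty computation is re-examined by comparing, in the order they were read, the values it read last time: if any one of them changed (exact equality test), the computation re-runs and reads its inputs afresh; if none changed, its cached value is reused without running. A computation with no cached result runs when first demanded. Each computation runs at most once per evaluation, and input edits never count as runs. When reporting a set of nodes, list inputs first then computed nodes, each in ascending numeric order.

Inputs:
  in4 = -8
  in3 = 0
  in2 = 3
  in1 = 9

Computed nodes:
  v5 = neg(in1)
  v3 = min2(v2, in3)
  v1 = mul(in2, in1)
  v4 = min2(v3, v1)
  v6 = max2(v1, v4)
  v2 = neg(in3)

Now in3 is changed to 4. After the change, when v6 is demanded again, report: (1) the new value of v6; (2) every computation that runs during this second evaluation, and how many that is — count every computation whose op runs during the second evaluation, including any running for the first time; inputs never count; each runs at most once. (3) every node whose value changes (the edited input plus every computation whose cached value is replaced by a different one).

Initial pass — values computed on the first demand:
  v1 = mul(3, 9) = 27
  v2 = neg(0) = 0
  v3 = min2(0, 0) = 0
  v4 = min2(0, 27) = 0
  v6 = max2(27, 0) = 27

Second demand — change propagation:
  v2: re-runs because in3 0->4; new result -4.
  v3: re-runs because v2 0->-4; in3 0->4; new result -4.
  v4: re-runs because v3 0->-4; new result -4.
  v6: re-runs because v4 0->-4; new result 27 (unchanged).

v6 now evaluates to 27.
Run set: v2, v3, v4, v6 (4 run).
Changed values: in3, v2, v3, v4.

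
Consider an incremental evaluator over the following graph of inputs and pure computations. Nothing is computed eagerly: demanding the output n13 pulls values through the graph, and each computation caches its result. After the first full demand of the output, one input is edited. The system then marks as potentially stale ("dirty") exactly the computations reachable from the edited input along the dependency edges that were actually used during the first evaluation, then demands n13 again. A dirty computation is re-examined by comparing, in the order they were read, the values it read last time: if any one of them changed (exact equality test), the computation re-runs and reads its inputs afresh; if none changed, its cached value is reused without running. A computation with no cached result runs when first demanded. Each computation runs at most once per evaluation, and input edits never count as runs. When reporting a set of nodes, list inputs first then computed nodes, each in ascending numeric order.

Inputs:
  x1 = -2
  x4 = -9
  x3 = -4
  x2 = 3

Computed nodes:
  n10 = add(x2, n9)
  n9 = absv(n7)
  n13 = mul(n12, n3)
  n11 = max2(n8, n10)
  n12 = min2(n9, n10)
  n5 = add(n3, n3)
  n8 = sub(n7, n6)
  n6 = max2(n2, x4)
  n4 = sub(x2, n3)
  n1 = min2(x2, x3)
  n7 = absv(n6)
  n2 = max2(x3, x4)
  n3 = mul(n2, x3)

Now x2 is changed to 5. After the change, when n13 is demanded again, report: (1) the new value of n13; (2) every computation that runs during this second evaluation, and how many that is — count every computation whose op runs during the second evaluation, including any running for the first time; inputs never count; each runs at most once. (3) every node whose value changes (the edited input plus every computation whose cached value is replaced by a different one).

n13 now evaluates to 64.
Run set: n10, n12 (2 run).
Changed values: x2, n10.
The important point: n12 recomputes to an identical value, and the output ends up unchanged.

Initial pass — values computed on the first demand:
  n2 = max2(-4, -9) = -4
  n3 = mul(-4, -4) = 16
  n6 = max2(-4, -9) = -4
  n7 = absv(-4) = 4
  n9 = absv(4) = 4
  n10 = add(3, 4) = 7
  n12 = min2(4, 7) = 4
  n13 = mul(4, 16) = 64

Second demand — change propagation:
  n10: re-runs because x2 3->5; new result 9.
  n12: re-runs because n10 7->9; new result 4 (unchanged).
  n13: re-examined; everything it read last time is the same (n12 unchanged, n3 unchanged) — cache 64 kept, no run.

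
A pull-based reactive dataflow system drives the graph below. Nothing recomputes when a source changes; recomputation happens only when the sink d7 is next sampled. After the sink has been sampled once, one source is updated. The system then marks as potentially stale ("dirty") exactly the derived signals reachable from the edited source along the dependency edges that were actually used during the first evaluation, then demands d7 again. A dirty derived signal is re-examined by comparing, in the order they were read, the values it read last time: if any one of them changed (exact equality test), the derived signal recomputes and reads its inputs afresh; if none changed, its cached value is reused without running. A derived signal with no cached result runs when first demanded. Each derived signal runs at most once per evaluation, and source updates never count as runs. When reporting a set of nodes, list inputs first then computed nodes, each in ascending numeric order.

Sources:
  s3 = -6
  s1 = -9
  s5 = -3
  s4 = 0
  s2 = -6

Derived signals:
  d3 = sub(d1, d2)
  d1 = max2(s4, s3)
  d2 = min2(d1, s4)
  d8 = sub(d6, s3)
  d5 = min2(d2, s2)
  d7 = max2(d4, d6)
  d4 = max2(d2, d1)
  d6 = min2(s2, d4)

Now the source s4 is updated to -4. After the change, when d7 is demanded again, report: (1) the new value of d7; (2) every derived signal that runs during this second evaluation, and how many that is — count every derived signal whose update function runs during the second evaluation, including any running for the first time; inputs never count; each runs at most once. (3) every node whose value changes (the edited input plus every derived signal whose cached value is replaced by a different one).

New value of d7: -4.
Derived signals that run: d1, d2, d4, d6, d7 — 5 in total.
Values that change: s4, d1, d2, d4, d7.

First evaluation (everything demanded from the output):
  d1 = max2(0, -6) = 0
  d2 = min2(0, 0) = 0
  d4 = max2(0, 0) = 0
  d6 = min2(-6, 0) = -6
  d7 = max2(0, -6) = 0

Propagation after the edit:
  d1: runs — s4 0->-4; result -4.
  d2: runs — d1 0->-4; s4 0->-4; result -4.
  d4: runs — d2 0->-4; d1 0->-4; result -4.
  d6: runs — d4 0->-4; result -6 (same value as before).
  d7: runs — d4 0->-4; result -4.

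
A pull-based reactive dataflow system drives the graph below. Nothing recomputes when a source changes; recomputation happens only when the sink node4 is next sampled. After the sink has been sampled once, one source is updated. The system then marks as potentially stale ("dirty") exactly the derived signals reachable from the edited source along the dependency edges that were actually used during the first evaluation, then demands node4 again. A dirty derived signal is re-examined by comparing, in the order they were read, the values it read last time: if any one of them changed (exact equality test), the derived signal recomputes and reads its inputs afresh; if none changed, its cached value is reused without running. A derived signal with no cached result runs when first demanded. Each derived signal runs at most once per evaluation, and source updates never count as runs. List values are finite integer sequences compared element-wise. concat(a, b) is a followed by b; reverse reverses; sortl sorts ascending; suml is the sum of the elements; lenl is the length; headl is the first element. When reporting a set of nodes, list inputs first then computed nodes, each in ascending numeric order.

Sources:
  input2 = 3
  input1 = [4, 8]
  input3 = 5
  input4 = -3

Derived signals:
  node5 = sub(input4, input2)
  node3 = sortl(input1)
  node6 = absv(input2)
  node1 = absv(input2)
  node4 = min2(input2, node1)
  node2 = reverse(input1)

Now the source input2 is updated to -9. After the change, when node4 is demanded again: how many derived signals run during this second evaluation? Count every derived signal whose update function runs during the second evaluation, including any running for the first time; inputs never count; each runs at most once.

First evaluation (everything demanded from the output):
  node1 = absv(3) = 3
  node4 = min2(3, 3) = 3

Propagation after the edit:
  node1: runs — input2 3->-9; result 9.
  node4: runs — input2 3->-9; node1 3->9; result -9.

Derived signals that run: node1, node4 — 2 in total.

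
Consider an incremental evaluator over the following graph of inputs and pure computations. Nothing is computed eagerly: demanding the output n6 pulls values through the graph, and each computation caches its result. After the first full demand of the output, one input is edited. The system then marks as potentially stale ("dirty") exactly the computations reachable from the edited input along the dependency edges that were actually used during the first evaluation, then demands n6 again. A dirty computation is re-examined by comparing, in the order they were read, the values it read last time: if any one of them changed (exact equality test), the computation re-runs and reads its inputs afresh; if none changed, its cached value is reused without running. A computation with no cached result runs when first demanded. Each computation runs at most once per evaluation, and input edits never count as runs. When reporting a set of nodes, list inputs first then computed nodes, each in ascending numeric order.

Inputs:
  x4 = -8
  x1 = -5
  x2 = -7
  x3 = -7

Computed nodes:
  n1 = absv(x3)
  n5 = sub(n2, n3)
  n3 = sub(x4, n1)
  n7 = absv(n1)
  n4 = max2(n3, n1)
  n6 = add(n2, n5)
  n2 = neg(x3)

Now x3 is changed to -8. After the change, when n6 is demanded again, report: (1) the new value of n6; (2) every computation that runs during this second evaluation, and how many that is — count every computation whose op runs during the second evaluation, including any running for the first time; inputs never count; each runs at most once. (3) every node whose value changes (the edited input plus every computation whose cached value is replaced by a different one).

n6 now evaluates to 32.
Run set: n1, n2, n3, n5, n6 (5 run).
Changed values: x3, n1, n2, n3, n5, n6.

Initial pass — values computed on the first demand:
  n1 = absv(-7) = 7
  n2 = neg(-7) = 7
  n3 = sub(-8, 7) = -15
  n5 = sub(7, -15) = 22
  n6 = add(7, 22) = 29

Second demand — change propagation:
  n1: re-runs because x3 -7->-8; new result 8.
  n2: re-runs because x3 -7->-8; new result 8.
  n3: re-runs because n1 7->8; new result -16.
  n5: re-runs because n2 7->8; n3 -15->-16; new result 24.
  n6: re-runs because n2 7->8; n5 22->24; new result 32.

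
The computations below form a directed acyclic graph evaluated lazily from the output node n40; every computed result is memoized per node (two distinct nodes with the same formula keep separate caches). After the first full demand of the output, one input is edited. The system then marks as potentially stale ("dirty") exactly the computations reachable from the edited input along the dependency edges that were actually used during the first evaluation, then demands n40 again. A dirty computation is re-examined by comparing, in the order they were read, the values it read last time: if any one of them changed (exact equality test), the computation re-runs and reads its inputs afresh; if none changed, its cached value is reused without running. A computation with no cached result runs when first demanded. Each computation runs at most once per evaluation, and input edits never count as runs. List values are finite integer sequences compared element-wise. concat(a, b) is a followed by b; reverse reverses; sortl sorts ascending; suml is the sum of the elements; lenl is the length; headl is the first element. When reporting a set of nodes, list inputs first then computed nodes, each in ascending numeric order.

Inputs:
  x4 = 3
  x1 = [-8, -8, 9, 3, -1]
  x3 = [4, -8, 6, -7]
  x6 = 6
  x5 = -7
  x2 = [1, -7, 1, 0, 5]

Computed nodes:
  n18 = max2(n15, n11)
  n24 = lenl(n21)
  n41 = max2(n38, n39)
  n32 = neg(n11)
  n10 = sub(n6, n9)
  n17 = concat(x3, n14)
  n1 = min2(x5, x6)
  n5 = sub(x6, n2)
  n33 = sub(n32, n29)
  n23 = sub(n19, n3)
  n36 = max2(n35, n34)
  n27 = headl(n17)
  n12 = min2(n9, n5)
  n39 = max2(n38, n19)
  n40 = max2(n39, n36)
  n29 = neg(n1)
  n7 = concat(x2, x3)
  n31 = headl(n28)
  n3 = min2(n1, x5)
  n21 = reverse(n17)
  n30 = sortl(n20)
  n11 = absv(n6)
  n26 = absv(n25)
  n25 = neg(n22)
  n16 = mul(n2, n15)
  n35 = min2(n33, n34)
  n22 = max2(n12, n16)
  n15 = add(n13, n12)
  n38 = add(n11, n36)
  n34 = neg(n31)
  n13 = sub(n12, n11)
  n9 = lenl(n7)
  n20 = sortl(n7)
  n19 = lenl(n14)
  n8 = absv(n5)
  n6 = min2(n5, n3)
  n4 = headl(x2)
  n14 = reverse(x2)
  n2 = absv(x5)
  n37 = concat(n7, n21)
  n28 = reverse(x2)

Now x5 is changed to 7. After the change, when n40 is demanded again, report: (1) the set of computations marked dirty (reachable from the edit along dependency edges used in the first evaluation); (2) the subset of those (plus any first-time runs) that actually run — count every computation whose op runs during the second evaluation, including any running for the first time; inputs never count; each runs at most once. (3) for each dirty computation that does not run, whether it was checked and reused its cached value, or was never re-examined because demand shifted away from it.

The edit dirties: n1, n2, n3, n5, n6, n11, n29, n32, n33, n35, n36, n38, n39, n40.
12 computations run: n1, n2, n3, n6, n11, n29, n32, n33, n35, n36, n38, n39.
Cache hits after checking: n5, n40.
Note where the cutoff bites: n5 is checked, finds nothing changed, and keeps its cache.

First demand of the output computes:
  n1 = min2(-7, 6) = -7
  n2 = absv(-7) = 7
  n3 = min2(-7, -7) = -7
  n5 = sub(6, 7) = -1
  n6 = min2(-1, -7) = -7
  n11 = absv(-7) = 7
  n14 = reverse([1, -7, 1, 0, 5]) = [5, 0, 1, -7, 1]
  n19 = lenl([5, 0, 1, -7, 1]) = 5
  n28 = reverse([1, -7, 1, 0, 5]) = [5, 0, 1, -7, 1]
  n29 = neg(-7) = 7
  n31 = headl([5, 0, 1, -7, 1]) = 5
  n32 = neg(7) = -7
  n33 = sub(-7, 7) = -14
  n34 = neg(5) = -5
  n35 = min2(-14, -5) = -14
  n36 = max2(-14, -5) = -5
  n38 = add(7, -5) = 2
  n39 = max2(2, 5) = 5
  n40 = max2(5, -5) = 5

After the edit, cleaning proceeds:
  n1: a read changed (x5 -7->7) — executes, giving 6.
  n2: a read changed (x5 -7->7) — executes, giving 7 — identical to its old value.
  n3: a read changed (n1 -7->6; x5 -7->7) — executes, giving 6.
  n5: dirty, but its reads are unchanged (x6 unchanged, n2 unchanged); cached -1 stands.
  n6: a read changed (n3 -7->6) — executes, giving -1.
  n11: a read changed (n6 -7->-1) — executes, giving 1.
  n29: a read changed (n1 -7->6) — executes, giving -6.
  n32: a read changed (n11 7->1) — executes, giving -1.
  n33: a read changed (n32 -7->-1; n29 7->-6) — executes, giving 5.
  n35: a read changed (n33 -14->5) — executes, giving -5.
  n36: a read changed (n35 -14->-5) — executes, giving -5 — identical to its old value.
  n38: a read changed (n11 7->1) — executes, giving -4.
  n39: a read changed (n38 2->-4) — executes, giving 5 — identical to its old value.
  n40: dirty, but its reads are unchanged (n39 unchanged, n36 unchanged); cached 5 stands.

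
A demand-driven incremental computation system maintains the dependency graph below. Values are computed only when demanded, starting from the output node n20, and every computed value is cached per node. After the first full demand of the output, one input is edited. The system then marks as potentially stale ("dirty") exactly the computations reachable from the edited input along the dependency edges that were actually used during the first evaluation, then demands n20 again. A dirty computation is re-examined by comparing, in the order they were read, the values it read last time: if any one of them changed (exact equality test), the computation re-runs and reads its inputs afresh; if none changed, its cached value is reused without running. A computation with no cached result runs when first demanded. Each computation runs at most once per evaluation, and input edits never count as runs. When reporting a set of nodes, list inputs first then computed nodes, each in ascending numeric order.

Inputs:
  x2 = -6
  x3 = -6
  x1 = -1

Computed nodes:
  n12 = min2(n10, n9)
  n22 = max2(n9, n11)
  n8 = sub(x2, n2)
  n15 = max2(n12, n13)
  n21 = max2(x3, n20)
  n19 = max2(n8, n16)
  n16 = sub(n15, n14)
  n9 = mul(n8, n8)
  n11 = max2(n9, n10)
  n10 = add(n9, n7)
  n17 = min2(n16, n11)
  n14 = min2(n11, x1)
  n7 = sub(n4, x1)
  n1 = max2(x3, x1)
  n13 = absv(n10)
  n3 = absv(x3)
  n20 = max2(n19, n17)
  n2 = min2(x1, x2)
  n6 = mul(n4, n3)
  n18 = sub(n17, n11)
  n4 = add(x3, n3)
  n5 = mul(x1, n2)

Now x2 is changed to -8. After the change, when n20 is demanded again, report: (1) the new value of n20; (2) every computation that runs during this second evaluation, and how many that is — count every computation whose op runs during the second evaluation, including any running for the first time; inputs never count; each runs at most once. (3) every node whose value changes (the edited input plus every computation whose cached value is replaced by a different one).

First evaluation (everything demanded from the output):
  n2 = min2(-1, -6) = -6
  n3 = absv(-6) = 6
  n4 = add(-6, 6) = 0
  n7 = sub(0, -1) = 1
  n8 = sub(-6, -6) = 0
  n9 = mul(0, 0) = 0
  n10 = add(0, 1) = 1
  n11 = max2(0, 1) = 1
  n12 = min2(1, 0) = 0
  n13 = absv(1) = 1
  n14 = min2(1, -1) = -1
  n15 = max2(0, 1) = 1
  n16 = sub(1, -1) = 2
  n17 = min2(2, 1) = 1
  n19 = max2(0, 2) = 2
  n20 = max2(2, 1) = 2

Propagation after the edit:
  n2: runs — x2 -6->-8; result -8.
  n8: runs — x2 -6->-8; n2 -6->-8; result 0 (same value as before).
  n9: checked — values it read are unchanged (n8 unchanged, n8 unchanged); reused cached 0 without running.
  n10: checked — values it read are unchanged (n9 unchanged, n7 unchanged); reused cached 1 without running.
  n11: checked — values it read are unchanged (n9 unchanged, n10 unchanged); reused cached 1 without running.
  n12: checked — values it read are unchanged (n10 unchanged, n9 unchanged); reused cached 0 without running.
  n13: checked — values it read are unchanged (n10 unchanged); reused cached 1 without running.
  n14: checked — values it read are unchanged (n11 unchanged, x1 unchanged); reused cached -1 without running.
  n15: checked — values it read are unchanged (n12 unchanged, n13 unchanged); reused cached 1 without running.
  n16: checked — values it read are unchanged (n15 unchanged, n14 unchanged); reused cached 2 without running.
  n17: checked — values it read are unchanged (n16 unchanged, n11 unchanged); reused cached 1 without running.
  n19: checked — values it read are unchanged (n8 unchanged, n16 unchanged); reused cached 2 without running.
  n20: checked — values it read are unchanged (n19 unchanged, n17 unchanged); reused cached 2 without running.

Key observation: the change is absorbed at n8 — it re-runs but produces the same value, and the output's value is unchanged.

New value of n20: 2.
Computations that run: n2, n8 — 2 in total.
Values that change: x2, n2.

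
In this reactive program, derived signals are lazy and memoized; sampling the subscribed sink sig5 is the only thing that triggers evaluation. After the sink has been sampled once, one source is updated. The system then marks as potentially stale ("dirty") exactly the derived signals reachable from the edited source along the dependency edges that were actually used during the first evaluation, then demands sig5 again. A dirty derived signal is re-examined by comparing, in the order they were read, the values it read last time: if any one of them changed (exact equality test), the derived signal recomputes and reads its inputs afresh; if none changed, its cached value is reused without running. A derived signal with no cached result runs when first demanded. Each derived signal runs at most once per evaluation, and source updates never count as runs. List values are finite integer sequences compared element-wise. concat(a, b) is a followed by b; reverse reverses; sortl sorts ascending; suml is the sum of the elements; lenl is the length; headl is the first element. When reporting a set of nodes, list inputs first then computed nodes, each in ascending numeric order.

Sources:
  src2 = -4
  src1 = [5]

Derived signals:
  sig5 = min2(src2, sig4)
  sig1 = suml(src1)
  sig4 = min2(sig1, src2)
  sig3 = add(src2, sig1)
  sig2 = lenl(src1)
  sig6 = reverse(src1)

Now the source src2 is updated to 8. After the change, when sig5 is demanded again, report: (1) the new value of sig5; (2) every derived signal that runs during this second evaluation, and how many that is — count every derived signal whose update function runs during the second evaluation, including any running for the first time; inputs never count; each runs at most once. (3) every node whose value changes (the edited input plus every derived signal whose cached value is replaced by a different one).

First demand of the output computes:
  sig1 = suml([5]) = 5
  sig4 = min2(5, -4) = -4
  sig5 = min2(-4, -4) = -4

After the edit, cleaning proceeds:
  sig4: a read changed (src2 -4->8) — executes, giving 5.
  sig5: a read changed (src2 -4->8; sig4 -4->5) — executes, giving 5.

Demanding sig5 again yields 5.
2 derived signals run: sig4, sig5.
The nodes whose values change: src2, sig4, sig5.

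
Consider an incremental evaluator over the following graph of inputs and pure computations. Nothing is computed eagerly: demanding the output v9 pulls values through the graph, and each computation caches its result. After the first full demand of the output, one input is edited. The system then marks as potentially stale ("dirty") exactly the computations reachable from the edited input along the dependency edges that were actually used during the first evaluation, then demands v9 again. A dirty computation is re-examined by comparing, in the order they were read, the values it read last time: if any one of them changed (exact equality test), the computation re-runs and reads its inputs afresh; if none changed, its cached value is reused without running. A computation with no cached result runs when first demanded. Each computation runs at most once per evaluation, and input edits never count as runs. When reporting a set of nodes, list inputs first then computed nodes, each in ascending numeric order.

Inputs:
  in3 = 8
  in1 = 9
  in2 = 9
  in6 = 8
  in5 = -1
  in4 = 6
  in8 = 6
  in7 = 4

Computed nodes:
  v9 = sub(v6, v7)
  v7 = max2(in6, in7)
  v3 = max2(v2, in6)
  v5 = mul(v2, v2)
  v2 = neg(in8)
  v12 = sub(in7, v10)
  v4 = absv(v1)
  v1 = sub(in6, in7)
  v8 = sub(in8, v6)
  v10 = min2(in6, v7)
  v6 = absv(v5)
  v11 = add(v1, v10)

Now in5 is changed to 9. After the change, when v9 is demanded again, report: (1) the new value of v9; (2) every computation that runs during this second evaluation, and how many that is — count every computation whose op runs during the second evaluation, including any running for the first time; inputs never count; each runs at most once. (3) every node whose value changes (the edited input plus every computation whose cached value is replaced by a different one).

v9 now evaluates to 28.
Run set: none (0 run).
Changed values: in5.
The important point: nothing the output needs ever reads in5, so the edit is invisible to it.

Initial pass — values computed on the first demand:
  v2 = neg(6) = -6
  v5 = mul(-6, -6) = 36
  v6 = absv(36) = 36
  v7 = max2(8, 4) = 8
  v9 = sub(36, 8) = 28

Second demand — change propagation:
  no demanded computation ever read in5, so the edit dirties nothing and nothing runs.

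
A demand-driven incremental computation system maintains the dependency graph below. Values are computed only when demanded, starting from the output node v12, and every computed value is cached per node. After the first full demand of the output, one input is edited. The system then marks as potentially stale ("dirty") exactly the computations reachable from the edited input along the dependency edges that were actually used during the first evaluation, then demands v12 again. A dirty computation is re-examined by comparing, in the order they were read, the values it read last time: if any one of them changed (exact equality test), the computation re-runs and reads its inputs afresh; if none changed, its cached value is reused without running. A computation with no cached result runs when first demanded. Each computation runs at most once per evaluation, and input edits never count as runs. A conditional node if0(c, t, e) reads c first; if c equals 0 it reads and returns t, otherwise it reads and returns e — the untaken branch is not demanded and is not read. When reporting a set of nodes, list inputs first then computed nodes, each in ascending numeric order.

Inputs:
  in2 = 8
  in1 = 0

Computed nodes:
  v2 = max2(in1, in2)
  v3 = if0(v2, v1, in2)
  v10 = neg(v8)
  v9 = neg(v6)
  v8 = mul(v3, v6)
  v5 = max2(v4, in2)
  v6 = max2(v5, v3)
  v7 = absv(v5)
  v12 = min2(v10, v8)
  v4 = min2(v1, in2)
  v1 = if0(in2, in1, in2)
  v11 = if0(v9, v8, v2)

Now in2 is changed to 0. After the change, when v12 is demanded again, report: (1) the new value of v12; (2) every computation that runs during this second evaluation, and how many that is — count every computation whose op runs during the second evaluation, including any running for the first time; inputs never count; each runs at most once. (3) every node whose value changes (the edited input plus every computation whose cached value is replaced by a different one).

First evaluation (everything demanded from the output):
  v1 = if0(in2=8 -> else branch in2) = 8
  v2 = max2(0, 8) = 8
  v3 = if0(v2=8 -> else branch in2) = 8
  v4 = min2(8, 8) = 8
  v5 = max2(8, 8) = 8
  v6 = max2(8, 8) = 8
  v8 = mul(8, 8) = 64
  v10 = neg(64) = -64
  v12 = min2(-64, 64) = -64

Propagation after the edit:
  v1: runs — in2 8->0; in2 8->0; result 0.
  v2: runs — in2 8->0; result 0.
  v3: runs — v2 8->0; in2 8->0; result 0.
  v4: runs — v1 8->0; in2 8->0; result 0.
  v5: runs — v4 8->0; in2 8->0; result 0.
  v6: runs — v5 8->0; v3 8->0; result 0.
  v8: runs — v3 8->0; v6 8->0; result 0.
  v10: runs — v8 64->0; result 0.
  v12: runs — v10 -64->0; v8 64->0; result 0.

New value of v12: 0.
Computations that run: v1, v2, v3, v4, v5, v6, v8, v10, v12 — 9 in total.
Values that change: in2, v1, v2, v3, v4, v5, v6, v8, v10, v12.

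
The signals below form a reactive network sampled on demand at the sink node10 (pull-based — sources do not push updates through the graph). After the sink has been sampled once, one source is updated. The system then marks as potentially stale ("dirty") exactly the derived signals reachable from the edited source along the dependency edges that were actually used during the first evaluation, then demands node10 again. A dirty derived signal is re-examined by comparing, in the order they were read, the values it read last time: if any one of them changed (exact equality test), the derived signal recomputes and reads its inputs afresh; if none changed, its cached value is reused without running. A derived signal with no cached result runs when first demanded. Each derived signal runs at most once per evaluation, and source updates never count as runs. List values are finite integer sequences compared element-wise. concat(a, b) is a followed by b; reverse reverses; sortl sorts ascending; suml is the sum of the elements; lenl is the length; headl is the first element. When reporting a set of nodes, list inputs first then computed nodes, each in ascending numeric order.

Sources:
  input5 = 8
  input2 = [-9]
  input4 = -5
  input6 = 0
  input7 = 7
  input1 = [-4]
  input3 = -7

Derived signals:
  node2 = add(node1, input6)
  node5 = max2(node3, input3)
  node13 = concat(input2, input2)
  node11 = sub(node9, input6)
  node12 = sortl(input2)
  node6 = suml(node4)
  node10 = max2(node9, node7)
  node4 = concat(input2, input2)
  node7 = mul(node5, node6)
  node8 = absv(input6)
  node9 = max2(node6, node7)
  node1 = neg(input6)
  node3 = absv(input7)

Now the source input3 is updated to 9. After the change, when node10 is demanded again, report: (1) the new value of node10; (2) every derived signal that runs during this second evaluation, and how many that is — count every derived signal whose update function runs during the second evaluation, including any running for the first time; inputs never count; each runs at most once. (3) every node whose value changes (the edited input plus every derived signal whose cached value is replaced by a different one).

Initial pass — values computed on the first demand:
  node3 = absv(7) = 7
  node4 = concat([-9], [-9]) = [-9, -9]
  node5 = max2(7, -7) = 7
  node6 = suml([-9, -9]) = -18
  node7 = mul(7, -18) = -126
  node9 = max2(-18, -126) = -18
  node10 = max2(-18, -126) = -18

Second demand — change propagation:
  node5: re-runs because input3 -7->9; new result 9.
  node7: re-runs because node5 7->9; new result -162.
  node9: re-runs because node7 -126->-162; new result -18 (unchanged).
  node10: re-runs because node7 -126->-162; new result -18 (unchanged).

node10 now evaluates to -18.
Run set: node5, node7, node9, node10 (4 run).
Changed values: input3, node5, node7.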